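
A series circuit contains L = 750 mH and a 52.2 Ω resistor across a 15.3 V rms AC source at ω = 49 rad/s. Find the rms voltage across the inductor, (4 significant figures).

8.808 V

X_L = ωL = 36.75 Ω
Z = 52.20 + j36.75 Ω
|Z| = √(52.20² + 36.75²) = 63.84 Ω
I = V/|Z| = 239.7 mA
V_L = I·|Z_L| = 0.2397 × 36.75 = 8.808 V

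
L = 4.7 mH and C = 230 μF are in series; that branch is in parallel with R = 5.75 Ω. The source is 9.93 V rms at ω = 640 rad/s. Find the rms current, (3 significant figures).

3.14 A

X_L = ωL = 3.01 Ω
X_C = 1/(ωC) = 6.79 Ω
Branch 1: Z₁ = R = 5.75 Ω
Branch 2 (series LC): Z₂ = j(X_L − X_C) = −j3.79 Ω
Parallel: Z = Z₁Z₂/(Z₁+Z₂), |Z| = 3.16 Ω, ∠Z = -56.6°
I = V/|Z| = 9.93/3.16 = 3.14 A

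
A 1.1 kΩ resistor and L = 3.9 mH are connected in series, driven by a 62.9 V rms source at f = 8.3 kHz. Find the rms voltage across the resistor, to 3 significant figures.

ω = 2πf = 52150 rad/s
X_L = ωL = 203 Ω
Z = 1100 + j203 Ω
|Z| = √(1100² + 203²) = 1120 Ω
I = V/|Z| = 56.2 mA
V_R = I·|Z_R| = 0.0562 × 1100 = 61.9 V

61.9 V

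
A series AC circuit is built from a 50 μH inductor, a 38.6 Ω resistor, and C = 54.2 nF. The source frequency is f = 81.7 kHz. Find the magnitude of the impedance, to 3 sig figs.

ω = 2πf = 513300 rad/s
X_L = ωL = 25.7 Ω
X_C = 1/(ωC) = 35.9 Ω
Net reactance X = X_L − X_C = -10.3 Ω
Z = 38.6 − j10.3 Ω
|Z| = √(38.6² + 10.3²) = 39.9 Ω

39.9 Ω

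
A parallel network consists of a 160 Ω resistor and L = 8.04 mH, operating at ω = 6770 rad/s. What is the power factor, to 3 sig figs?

X_L = ωL = 54.4 Ω
Parallel: admittances add. Y = 1/R + 1/(jωL)
Y = (0.00625 − j0.0184) S
|Y| = 0.0194 S → |Z| = 1/|Y| = 51.5 Ω, ∠Z = −∠Y = 71.2°
cos φ = cos(71.2°) = 0.322

0.322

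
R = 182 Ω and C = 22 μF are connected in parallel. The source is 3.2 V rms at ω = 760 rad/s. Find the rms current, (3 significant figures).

X_C = 1/(ωC) = 59.8 Ω
Parallel: admittances add. Y = 1/R + jωC
Y = (0.00549 + j0.0167) S
|Y| = 0.0176 S → |Z| = 1/|Y| = 56.8 Ω, ∠Z = −∠Y = -71.8°
I = V/|Z| = 3.2/56.8 = 56.3 mA

56.3 mA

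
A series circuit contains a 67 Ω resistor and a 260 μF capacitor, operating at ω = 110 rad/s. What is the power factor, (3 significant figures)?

0.887

X_C = 1/(ωC) = 35.0 Ω
Z = 67.0 − j35.0 Ω
|Z| = √(67.0² + 35.0²) = 75.6 Ω
∠Z = arctan(-35.0/67.0) = -27.6°
cos φ = cos(-27.6°) = 0.887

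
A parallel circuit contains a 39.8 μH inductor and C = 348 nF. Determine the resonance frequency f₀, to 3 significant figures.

ω₀ = 1/√(LC) = 1/√(3.98e-05 × 3.48e-07) = 268700 rad/s
f₀ = ω₀/(2π) = 42.8 kHz

42.8 kHz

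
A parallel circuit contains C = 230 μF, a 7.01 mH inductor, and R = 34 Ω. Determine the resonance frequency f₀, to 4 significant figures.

ω₀ = 1/√(LC) = 1/√(0.00701 × 0.00023) = 787.5 rad/s
f₀ = ω₀/(2π) = 125.3 Hz

125.3 Hz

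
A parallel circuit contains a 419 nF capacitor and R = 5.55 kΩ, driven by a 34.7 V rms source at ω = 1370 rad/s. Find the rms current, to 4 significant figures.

20.88 mA

X_C = 1/(ωC) = 1742 Ω
Parallel: admittances add. Y = 1/R + jωC
Y = (0.0001802 + j0.0005740) S
|Y| = 0.0006016 S → |Z| = 1/|Y| = 1662 Ω, ∠Z = −∠Y = -72.57°
I = V/|Z| = 34.7/1662 = 20.88 mA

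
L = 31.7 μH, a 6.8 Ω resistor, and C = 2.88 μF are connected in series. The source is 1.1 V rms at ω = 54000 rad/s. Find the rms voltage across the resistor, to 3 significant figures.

X_L = ωL = 1.71 Ω
X_C = 1/(ωC) = 6.43 Ω
Net reactance X = X_L − X_C = -4.72 Ω
Z = 6.80 − j4.72 Ω
|Z| = √(6.80² + 4.72²) = 8.28 Ω
I = V/|Z| = 133 mA
V_R = I·|Z_R| = 0.133 × 6.80 = 0.904 V

0.904 V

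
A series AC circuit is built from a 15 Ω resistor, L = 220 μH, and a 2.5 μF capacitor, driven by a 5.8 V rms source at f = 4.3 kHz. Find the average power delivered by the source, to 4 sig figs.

1.662 W

ω = 2πf = 27020 rad/s
X_L = ωL = 5.944 Ω
X_C = 1/(ωC) = 14.81 Ω
Net reactance X = X_L − X_C = -8.861 Ω
Z = 15.00 − j8.861 Ω
|Z| = √(15.00² + 8.861²) = 17.42 Ω
∠Z = arctan(-8.861/15.00) = -30.57°
I = V/|Z| = 332.9 mA
P = VI cos φ = 5.8 × 0.3329 × cos(-30.57°) = 1.662 W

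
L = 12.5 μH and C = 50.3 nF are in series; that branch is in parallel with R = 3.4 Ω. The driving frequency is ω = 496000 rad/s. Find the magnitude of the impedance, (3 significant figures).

3.38 Ω

X_L = ωL = 6.20 Ω
X_C = 1/(ωC) = 40.1 Ω
Branch 1: Z₁ = R = 3.40 Ω
Branch 2 (series LC): Z₂ = j(X_L − X_C) = −j33.9 Ω
Parallel: Z = Z₁Z₂/(Z₁+Z₂), |Z| = 3.38 Ω, ∠Z = -5.73°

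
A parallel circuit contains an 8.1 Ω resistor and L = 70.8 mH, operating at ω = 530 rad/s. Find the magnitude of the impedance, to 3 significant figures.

X_L = ωL = 37.5 Ω
Parallel: admittances add. Y = 1/R + 1/(jωL)
Y = (0.123 − j0.0266) S
|Y| = 0.126 S → |Z| = 1/|Y| = 7.92 Ω, ∠Z = −∠Y = 12.2°

7.92 Ω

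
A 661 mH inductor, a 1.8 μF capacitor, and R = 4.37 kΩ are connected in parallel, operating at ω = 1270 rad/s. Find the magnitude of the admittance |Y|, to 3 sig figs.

X_L = ωL = 839 Ω
X_C = 1/(ωC) = 437 Ω
Parallel: admittances add. Y = 1/R + 1/(jωL) + jωC
Y = (0.000229 + j0.00109) S
|Y| = 0.00112 S → |Z| = 1/|Y| = 894 Ω, ∠Z = −∠Y = -78.2°

1.12 mS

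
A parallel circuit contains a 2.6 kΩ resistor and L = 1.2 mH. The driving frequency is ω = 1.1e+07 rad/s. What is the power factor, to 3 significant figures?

X_L = ωL = 13200 Ω
Parallel: admittances add. Y = 1/R + 1/(jωL)
Y = (0.000385 − j7.58e-05) S
|Y| = 0.000392 S → |Z| = 1/|Y| = 2550 Ω, ∠Z = −∠Y = 11.1°
cos φ = cos(11.1°) = 0.981

0.981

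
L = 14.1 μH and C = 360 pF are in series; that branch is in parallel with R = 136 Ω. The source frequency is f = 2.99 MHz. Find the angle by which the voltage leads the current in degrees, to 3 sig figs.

49.3°

ω = 2πf = 1.879e+07 rad/s
X_L = ωL = 265 Ω
X_C = 1/(ωC) = 148 Ω
Branch 1: Z₁ = R = 136 Ω
Branch 2 (series LC): Z₂ = j(X_L − X_C) = j117 Ω
Parallel: Z = Z₁Z₂/(Z₁+Z₂), |Z| = 88.7 Ω, ∠Z = 49.3°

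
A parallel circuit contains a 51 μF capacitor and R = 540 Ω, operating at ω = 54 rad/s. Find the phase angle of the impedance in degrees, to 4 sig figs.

-56.08°

X_C = 1/(ωC) = 363.1 Ω
Parallel: admittances add. Y = 1/R + jωC
Y = (0.001852 + j0.002754) S
|Y| = 0.003319 S → |Z| = 1/|Y| = 301.3 Ω, ∠Z = −∠Y = -56.08°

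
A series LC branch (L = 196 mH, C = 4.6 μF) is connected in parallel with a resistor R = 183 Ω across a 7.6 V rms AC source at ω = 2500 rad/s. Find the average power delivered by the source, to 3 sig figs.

X_L = ωL = 490 Ω
X_C = 1/(ωC) = 87.0 Ω
Branch 1: Z₁ = R = 183 Ω
Branch 2 (series LC): Z₂ = j(X_L − X_C) = j403 Ω
Parallel: Z = Z₁Z₂/(Z₁+Z₂), |Z| = 167 Ω, ∠Z = 24.4°
I = V/|Z| = 45.6 mA
P = VI cos φ = 7.6 × 0.0456 × cos(24.4°) = 316 mW

316 mW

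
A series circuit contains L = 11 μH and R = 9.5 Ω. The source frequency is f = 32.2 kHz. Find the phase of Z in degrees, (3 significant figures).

13.2°

ω = 2πf = 202300 rad/s
X_L = ωL = 2.23 Ω
Z = 9.50 + j2.23 Ω
|Z| = √(9.50² + 2.23²) = 9.76 Ω
∠Z = arctan(2.23/9.50) = 13.2°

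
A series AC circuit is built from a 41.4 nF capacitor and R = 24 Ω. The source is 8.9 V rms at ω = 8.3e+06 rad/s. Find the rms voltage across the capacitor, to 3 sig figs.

X_C = 1/(ωC) = 2.91 Ω
Z = 24.0 − j2.91 Ω
|Z| = √(24.0² + 2.91²) = 24.2 Ω
I = V/|Z| = 368 mA
V_C = I·|Z_C| = 0.368 × 2.91 = 1.07 V

1.07 V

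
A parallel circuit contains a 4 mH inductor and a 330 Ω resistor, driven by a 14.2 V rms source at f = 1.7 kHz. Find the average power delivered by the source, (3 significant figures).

ω = 2πf = 10680 rad/s
X_L = ωL = 42.7 Ω
Parallel: admittances add. Y = 1/R + 1/(jωL)
Y = (0.00303 − j0.0234) S
|Y| = 0.0236 S → |Z| = 1/|Y| = 42.4 Ω, ∠Z = −∠Y = 82.6°
I = V/|Z| = 335 mA
P = VI cos φ = 14.2 × 0.335 × cos(82.6°) = 611 mW

611 mW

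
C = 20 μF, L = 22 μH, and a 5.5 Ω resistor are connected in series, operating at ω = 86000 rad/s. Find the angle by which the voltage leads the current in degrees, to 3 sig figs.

13.4°

X_L = ωL = 1.89 Ω
X_C = 1/(ωC) = 0.581 Ω
Net reactance X = X_L − X_C = 1.31 Ω
Z = 5.50 + j1.31 Ω
|Z| = √(5.50² + 1.31²) = 5.65 Ω
∠Z = arctan(1.31/5.50) = 13.4°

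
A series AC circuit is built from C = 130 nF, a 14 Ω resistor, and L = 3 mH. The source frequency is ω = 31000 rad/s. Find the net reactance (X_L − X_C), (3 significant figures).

X_L = ωL = 93.0 Ω
X_C = 1/(ωC) = 248 Ω
X = 93.0 − 248 = -155 Ω

-155 Ω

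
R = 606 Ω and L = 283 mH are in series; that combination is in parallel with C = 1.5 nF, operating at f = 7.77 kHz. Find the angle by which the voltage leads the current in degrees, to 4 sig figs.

-17.36°

ω = 2πf = 48820 rad/s
X_L = ωL = 13820 Ω
X_C = 1/(ωC) = 13660 Ω
Branch 1 (R+jX_L): Z₁ = 606.0 + j13820 Ω, |Z₁| = 13830 Ω
Branch 2 (−jX_C): Z₂ = −j13660 Ω
Parallel: Z = Z₁Z₂/(Z₁+Z₂), |Z| = 301200 Ω, ∠Z = -17.36°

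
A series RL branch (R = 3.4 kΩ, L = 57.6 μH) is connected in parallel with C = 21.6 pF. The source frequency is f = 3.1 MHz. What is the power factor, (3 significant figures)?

0.623

ω = 2πf = 1.948e+07 rad/s
X_L = ωL = 1120 Ω
X_C = 1/(ωC) = 2380 Ω
Branch 1 (R+jX_L): Z₁ = 3400 + j1120 Ω, |Z₁| = 3580 Ω
Branch 2 (−jX_C): Z₂ = −j2380 Ω
Parallel: Z = Z₁Z₂/(Z₁+Z₂), |Z| = 2350 Ω, ∠Z = -51.5°
cos φ = cos(-51.5°) = 0.623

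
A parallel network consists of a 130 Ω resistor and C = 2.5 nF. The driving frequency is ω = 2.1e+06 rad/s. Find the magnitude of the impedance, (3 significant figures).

107 Ω

X_C = 1/(ωC) = 190 Ω
Parallel: admittances add. Y = 1/R + jωC
Y = (0.00769 + j0.00525) S
|Y| = 0.00931 S → |Z| = 1/|Y| = 107 Ω, ∠Z = −∠Y = -34.3°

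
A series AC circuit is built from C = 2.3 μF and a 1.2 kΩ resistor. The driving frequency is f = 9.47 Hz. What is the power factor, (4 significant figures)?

ω = 2πf = 59.50 rad/s
X_C = 1/(ωC) = 7307 Ω
Z = 1200 − j7307 Ω
|Z| = √(1200² + 7307²) = 7405 Ω
∠Z = arctan(-7307/1200) = -80.67°
cos φ = cos(-80.67°) = 0.1621

0.1621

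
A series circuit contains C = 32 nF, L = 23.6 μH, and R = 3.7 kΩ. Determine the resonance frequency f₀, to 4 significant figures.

ω₀ = 1/√(LC) = 1/√(2.36e-05 × 3.2e-08) = 1.151e+06 rad/s
f₀ = ω₀/(2π) = 183.1 kHz

183.1 kHz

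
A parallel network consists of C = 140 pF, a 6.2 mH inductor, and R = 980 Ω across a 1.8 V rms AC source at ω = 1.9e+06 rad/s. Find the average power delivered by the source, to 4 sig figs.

3.306 mW

X_L = ωL = 11780 Ω
X_C = 1/(ωC) = 3759 Ω
Parallel: admittances add. Y = 1/R + 1/(jωL) + jωC
Y = (0.001020 + j0.0001811) S
|Y| = 0.001036 S → |Z| = 1/|Y| = 964.9 Ω, ∠Z = −∠Y = -10.06°
I = V/|Z| = 1.865 mA
P = VI cos φ = 1.8 × 0.001865 × cos(-10.06°) = 3.306 mW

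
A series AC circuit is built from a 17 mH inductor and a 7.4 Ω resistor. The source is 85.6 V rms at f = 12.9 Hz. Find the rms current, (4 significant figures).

ω = 2πf = 81.05 rad/s
X_L = ωL = 1.378 Ω
Z = 7.400 + j1.378 Ω
|Z| = √(7.400² + 1.378²) = 7.527 Ω
I = V/|Z| = 85.6/7.527 = 11.37 A

11.37 A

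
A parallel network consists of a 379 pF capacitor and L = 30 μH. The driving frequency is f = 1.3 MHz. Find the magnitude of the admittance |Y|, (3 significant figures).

985 μS

ω = 2πf = 8.168e+06 rad/s
X_L = ωL = 245 Ω
X_C = 1/(ωC) = 323 Ω
Parallel: admittances add. Y = 1/(jωL) + jωC
Y = (0 − j0.000985) S
|Y| = 0.000985 S → |Z| = 1/|Y| = 1020 Ω, ∠Z = −∠Y = 90.0°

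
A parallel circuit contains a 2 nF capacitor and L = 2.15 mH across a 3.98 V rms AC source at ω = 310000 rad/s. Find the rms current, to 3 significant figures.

X_L = ωL = 666 Ω
X_C = 1/(ωC) = 1610 Ω
Parallel: admittances add. Y = 1/(jωL) + jωC
Y = (0 − j0.000880) S
|Y| = 0.000880 S → |Z| = 1/|Y| = 1140 Ω, ∠Z = −∠Y = 90.0°
I = V/|Z| = 3.98/1140 = 3.50 mA

3.50 mA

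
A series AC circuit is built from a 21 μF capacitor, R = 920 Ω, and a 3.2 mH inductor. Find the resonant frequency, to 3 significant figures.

614 Hz

ω₀ = 1/√(LC) = 1/√(0.0032 × 2.1e-05) = 3858 rad/s
f₀ = ω₀/(2π) = 614 Hz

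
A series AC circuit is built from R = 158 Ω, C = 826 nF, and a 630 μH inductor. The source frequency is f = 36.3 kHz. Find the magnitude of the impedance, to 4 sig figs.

ω = 2πf = 228100 rad/s
X_L = ωL = 143.7 Ω
X_C = 1/(ωC) = 5.308 Ω
Net reactance X = X_L − X_C = 138.4 Ω
Z = 158.0 + j138.4 Ω
|Z| = √(158.0² + 138.4²) = 210.0 Ω

210.0 Ω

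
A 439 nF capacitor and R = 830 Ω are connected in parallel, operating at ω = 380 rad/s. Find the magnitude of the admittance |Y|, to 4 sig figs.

X_C = 1/(ωC) = 5994 Ω
Parallel: admittances add. Y = 1/R + jωC
Y = (0.001205 + j0.0001668) S
|Y| = 0.001216 S → |Z| = 1/|Y| = 822.2 Ω, ∠Z = −∠Y = -7.883°

1.216 mS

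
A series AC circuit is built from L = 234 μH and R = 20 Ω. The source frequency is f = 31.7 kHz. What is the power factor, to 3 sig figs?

0.394

ω = 2πf = 199200 rad/s
X_L = ωL = 46.6 Ω
Z = 20.0 + j46.6 Ω
|Z| = √(20.0² + 46.6²) = 50.7 Ω
∠Z = arctan(46.6/20.0) = 66.8°
cos φ = cos(66.8°) = 0.394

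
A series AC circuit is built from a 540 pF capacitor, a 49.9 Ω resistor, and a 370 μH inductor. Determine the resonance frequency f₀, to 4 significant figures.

356.1 kHz

ω₀ = 1/√(LC) = 1/√(0.00037 × 5.4e-10) = 2.237e+06 rad/s
f₀ = ω₀/(2π) = 356.1 kHz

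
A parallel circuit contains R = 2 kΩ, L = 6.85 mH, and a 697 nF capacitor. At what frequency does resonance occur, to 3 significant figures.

2.30 kHz

ω₀ = 1/√(LC) = 1/√(0.00685 × 6.97e-07) = 14470 rad/s
f₀ = ω₀/(2π) = 2.30 kHz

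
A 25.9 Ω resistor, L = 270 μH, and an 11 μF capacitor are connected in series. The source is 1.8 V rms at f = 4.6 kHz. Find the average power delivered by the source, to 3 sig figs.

ω = 2πf = 28900 rad/s
X_L = ωL = 7.80 Ω
X_C = 1/(ωC) = 3.15 Ω
Net reactance X = X_L − X_C = 4.66 Ω
Z = 25.9 + j4.66 Ω
|Z| = √(25.9² + 4.66²) = 26.3 Ω
∠Z = arctan(4.66/25.9) = 10.2°
I = V/|Z| = 68.4 mA
P = VI cos φ = 1.8 × 0.0684 × cos(10.2°) = 121 mW

121 mW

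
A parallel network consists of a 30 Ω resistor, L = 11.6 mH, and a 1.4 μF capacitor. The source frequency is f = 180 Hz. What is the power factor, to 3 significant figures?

ω = 2πf = 1131 rad/s
X_L = ωL = 13.1 Ω
X_C = 1/(ωC) = 632 Ω
Parallel: admittances add. Y = 1/R + 1/(jωL) + jωC
Y = (0.0333 − j0.0746) S
|Y| = 0.0817 S → |Z| = 1/|Y| = 12.2 Ω, ∠Z = −∠Y = 65.9°
cos φ = cos(65.9°) = 0.408

0.408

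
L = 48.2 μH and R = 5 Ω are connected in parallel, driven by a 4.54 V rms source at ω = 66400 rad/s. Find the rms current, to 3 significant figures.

1.68 A

X_L = ωL = 3.20 Ω
Parallel: admittances add. Y = 1/R + 1/(jωL)
Y = (0.200 − j0.312) S
|Y| = 0.371 S → |Z| = 1/|Y| = 2.70 Ω, ∠Z = −∠Y = 57.4°
I = V/|Z| = 4.54/2.70 = 1.68 A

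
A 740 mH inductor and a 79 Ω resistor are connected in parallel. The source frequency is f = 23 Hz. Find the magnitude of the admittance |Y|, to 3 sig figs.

15.7 mS

ω = 2πf = 144.5 rad/s
X_L = ωL = 107 Ω
Parallel: admittances add. Y = 1/R + 1/(jωL)
Y = (0.0127 − j0.00935) S
|Y| = 0.0157 S → |Z| = 1/|Y| = 63.5 Ω, ∠Z = −∠Y = 36.5°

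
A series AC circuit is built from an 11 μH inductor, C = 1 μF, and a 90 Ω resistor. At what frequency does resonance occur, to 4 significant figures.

47.99 kHz

ω₀ = 1/√(LC) = 1/√(1.1e-05 × 1e-06) = 301500 rad/s
f₀ = ω₀/(2π) = 47.99 kHz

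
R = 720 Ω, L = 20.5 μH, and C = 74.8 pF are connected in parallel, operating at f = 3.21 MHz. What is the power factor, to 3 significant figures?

ω = 2πf = 2.017e+07 rad/s
X_L = ωL = 413 Ω
X_C = 1/(ωC) = 663 Ω
Parallel: admittances add. Y = 1/R + 1/(jωL) + jωC
Y = (0.00139 − j0.000910) S
|Y| = 0.00166 S → |Z| = 1/|Y| = 602 Ω, ∠Z = −∠Y = 33.2°
cos φ = cos(33.2°) = 0.836

0.836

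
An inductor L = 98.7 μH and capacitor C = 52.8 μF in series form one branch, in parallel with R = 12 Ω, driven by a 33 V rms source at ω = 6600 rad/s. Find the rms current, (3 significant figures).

15.1 A

X_L = ωL = 0.651 Ω
X_C = 1/(ωC) = 2.87 Ω
Branch 1: Z₁ = R = 12.0 Ω
Branch 2 (series LC): Z₂ = j(X_L − X_C) = −j2.22 Ω
Parallel: Z = Z₁Z₂/(Z₁+Z₂), |Z| = 2.18 Ω, ∠Z = -79.5°
I = V/|Z| = 33/2.18 = 15.1 A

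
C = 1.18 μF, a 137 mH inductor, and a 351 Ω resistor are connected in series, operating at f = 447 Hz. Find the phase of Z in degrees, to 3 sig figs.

ω = 2πf = 2809 rad/s
X_L = ωL = 385 Ω
X_C = 1/(ωC) = 302 Ω
Net reactance X = X_L − X_C = 83.0 Ω
Z = 351 + j83.0 Ω
|Z| = √(351² + 83.0²) = 361 Ω
∠Z = arctan(83.0/351) = 13.3°

13.3°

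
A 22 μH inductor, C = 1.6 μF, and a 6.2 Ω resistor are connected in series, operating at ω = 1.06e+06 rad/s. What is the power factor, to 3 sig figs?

0.263

X_L = ωL = 23.3 Ω
X_C = 1/(ωC) = 0.590 Ω
Net reactance X = X_L − X_C = 22.7 Ω
Z = 6.20 + j22.7 Ω
|Z| = √(6.20² + 22.7²) = 23.6 Ω
∠Z = arctan(22.7/6.20) = 74.7°
cos φ = cos(74.7°) = 0.263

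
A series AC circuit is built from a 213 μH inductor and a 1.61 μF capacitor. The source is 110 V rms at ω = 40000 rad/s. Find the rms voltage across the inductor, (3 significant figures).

134 V

X_L = ωL = 8.52 Ω
X_C = 1/(ωC) = 15.5 Ω
Net reactance X = X_L − X_C = -7.01 Ω
Z = − j7.01 Ω
|Z| = √(0² + 7.01²) = 7.01 Ω
I = V/|Z| = 15.7 A
V_L = I·|Z_L| = 15.7 × 8.52 = 134 V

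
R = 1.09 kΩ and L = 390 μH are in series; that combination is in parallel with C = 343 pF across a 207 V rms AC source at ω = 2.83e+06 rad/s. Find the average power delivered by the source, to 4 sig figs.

19.41 W

X_L = ωL = 1104 Ω
X_C = 1/(ωC) = 1030 Ω
Branch 1 (R+jX_L): Z₁ = 1090 + j1104 Ω, |Z₁| = 1551 Ω
Branch 2 (−jX_C): Z₂ = −j1030 Ω
Parallel: Z = Z₁Z₂/(Z₁+Z₂), |Z| = 1463 Ω, ∠Z = -48.50°
I = V/|Z| = 141.5 mA
P = VI cos φ = 207 × 0.1415 × cos(-48.50°) = 19.41 W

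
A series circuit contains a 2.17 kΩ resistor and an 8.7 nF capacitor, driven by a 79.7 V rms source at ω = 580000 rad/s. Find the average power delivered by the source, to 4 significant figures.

X_C = 1/(ωC) = 198.2 Ω
Z = 2170 − j198.2 Ω
|Z| = √(2170² + 198.2²) = 2179 Ω
∠Z = arctan(-198.2/2170) = -5.218°
I = V/|Z| = 36.58 mA
P = VI cos φ = 79.7 × 0.03658 × cos(-5.218°) = 2.903 W

2.903 W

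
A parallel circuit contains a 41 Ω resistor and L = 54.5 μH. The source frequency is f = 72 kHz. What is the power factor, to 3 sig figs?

0.515

ω = 2πf = 452400 rad/s
X_L = ωL = 24.7 Ω
Parallel: admittances add. Y = 1/R + 1/(jωL)
Y = (0.0244 − j0.0406) S
|Y| = 0.0473 S → |Z| = 1/|Y| = 21.1 Ω, ∠Z = −∠Y = 59.0°
cos φ = cos(59.0°) = 0.515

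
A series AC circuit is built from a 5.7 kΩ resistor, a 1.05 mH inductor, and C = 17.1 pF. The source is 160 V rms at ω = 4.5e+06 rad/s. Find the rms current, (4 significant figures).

15.93 mA

X_L = ωL = 4725 Ω
X_C = 1/(ωC) = 13000 Ω
Net reactance X = X_L − X_C = -8270 Ω
Z = 5700 − j8270 Ω
|Z| = √(5700² + 8270²) = 10040 Ω
I = V/|Z| = 160/10040 = 15.93 mA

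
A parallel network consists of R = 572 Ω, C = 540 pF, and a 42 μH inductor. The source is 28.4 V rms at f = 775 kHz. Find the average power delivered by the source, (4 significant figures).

1.410 W

ω = 2πf = 4.869e+06 rad/s
X_L = ωL = 204.5 Ω
X_C = 1/(ωC) = 380.3 Ω
Parallel: admittances add. Y = 1/R + 1/(jωL) + jωC
Y = (0.001748 − j0.002260) S
|Y| = 0.002857 S → |Z| = 1/|Y| = 350.0 Ω, ∠Z = −∠Y = 52.28°
I = V/|Z| = 81.15 mA
P = VI cos φ = 28.4 × 0.08115 × cos(52.28°) = 1.410 W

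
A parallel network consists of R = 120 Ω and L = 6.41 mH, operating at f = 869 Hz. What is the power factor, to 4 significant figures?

ω = 2πf = 5460 rad/s
X_L = ωL = 35.00 Ω
Parallel: admittances add. Y = 1/R + 1/(jωL)
Y = (0.008333 − j0.02857) S
|Y| = 0.02976 S → |Z| = 1/|Y| = 33.60 Ω, ∠Z = −∠Y = 73.74°
cos φ = cos(73.74°) = 0.2800

0.2800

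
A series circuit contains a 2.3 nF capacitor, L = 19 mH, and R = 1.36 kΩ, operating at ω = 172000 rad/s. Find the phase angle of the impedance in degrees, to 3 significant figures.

X_L = ωL = 3270 Ω
X_C = 1/(ωC) = 2530 Ω
Net reactance X = X_L − X_C = 740 Ω
Z = 1360 + j740 Ω
|Z| = √(1360² + 740²) = 1550 Ω
∠Z = arctan(740/1360) = 28.6°

28.6°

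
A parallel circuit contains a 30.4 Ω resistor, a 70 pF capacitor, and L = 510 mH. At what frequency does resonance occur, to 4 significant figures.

ω₀ = 1/√(LC) = 1/√(0.51 × 7e-11) = 167400 rad/s
f₀ = ω₀/(2π) = 26.64 kHz

26.64 kHz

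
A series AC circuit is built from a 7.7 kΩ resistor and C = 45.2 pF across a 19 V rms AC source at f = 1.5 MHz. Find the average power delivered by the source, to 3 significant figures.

42.9 mW

ω = 2πf = 9.425e+06 rad/s
X_C = 1/(ωC) = 2350 Ω
Z = 7700 − j2350 Ω
|Z| = √(7700² + 2350²) = 8050 Ω
∠Z = arctan(-2350/7700) = -17.0°
I = V/|Z| = 2.36 mA
P = VI cos φ = 19 × 0.00236 × cos(-17.0°) = 42.9 mW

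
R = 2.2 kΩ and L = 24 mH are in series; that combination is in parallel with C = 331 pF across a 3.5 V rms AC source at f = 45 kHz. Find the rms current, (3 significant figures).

206 μA

ω = 2πf = 282700 rad/s
X_L = ωL = 6790 Ω
X_C = 1/(ωC) = 10700 Ω
Branch 1 (R+jX_L): Z₁ = 2200 + j6790 Ω, |Z₁| = 7130 Ω
Branch 2 (−jX_C): Z₂ = −j10700 Ω
Parallel: Z = Z₁Z₂/(Z₁+Z₂), |Z| = 17000 Ω, ∠Z = 42.6°
I = V/|Z| = 3.5/17000 = 206 μA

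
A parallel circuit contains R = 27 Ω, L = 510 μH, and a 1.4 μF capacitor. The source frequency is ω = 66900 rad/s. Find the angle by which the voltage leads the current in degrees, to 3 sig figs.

X_L = ωL = 34.1 Ω
X_C = 1/(ωC) = 10.7 Ω
Parallel: admittances add. Y = 1/R + 1/(jωL) + jωC
Y = (0.0370 + j0.0644) S
|Y| = 0.0742 S → |Z| = 1/|Y| = 13.5 Ω, ∠Z = −∠Y = -60.1°

-60.1°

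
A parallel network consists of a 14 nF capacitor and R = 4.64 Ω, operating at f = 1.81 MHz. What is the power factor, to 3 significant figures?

ω = 2πf = 1.137e+07 rad/s
X_C = 1/(ωC) = 6.28 Ω
Parallel: admittances add. Y = 1/R + jωC
Y = (0.216 + j0.159) S
|Y| = 0.268 S → |Z| = 1/|Y| = 3.73 Ω, ∠Z = −∠Y = -36.5°
cos φ = cos(-36.5°) = 0.804

0.804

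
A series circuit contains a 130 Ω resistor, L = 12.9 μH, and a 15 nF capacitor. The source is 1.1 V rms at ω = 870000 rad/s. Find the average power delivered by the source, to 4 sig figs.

7.428 mW

X_L = ωL = 11.22 Ω
X_C = 1/(ωC) = 76.63 Ω
Net reactance X = X_L − X_C = -65.41 Ω
Z = 130.0 − j65.41 Ω
|Z| = √(130.0² + 65.41²) = 145.5 Ω
∠Z = arctan(-65.41/130.0) = -26.71°
I = V/|Z| = 7.559 mA
P = VI cos φ = 1.1 × 0.007559 × cos(-26.71°) = 7.428 mW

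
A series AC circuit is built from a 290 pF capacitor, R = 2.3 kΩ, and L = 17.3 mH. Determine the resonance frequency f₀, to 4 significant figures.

ω₀ = 1/√(LC) = 1/√(0.0173 × 2.9e-10) = 446500 rad/s
f₀ = ω₀/(2π) = 71.06 kHz

71.06 kHz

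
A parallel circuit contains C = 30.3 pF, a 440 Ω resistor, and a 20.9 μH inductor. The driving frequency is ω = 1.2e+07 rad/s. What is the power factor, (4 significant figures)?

0.5313

X_L = ωL = 250.8 Ω
X_C = 1/(ωC) = 2750 Ω
Parallel: admittances add. Y = 1/R + 1/(jωL) + jωC
Y = (0.002273 − j0.003624) S
|Y| = 0.004277 S → |Z| = 1/|Y| = 233.8 Ω, ∠Z = −∠Y = 57.90°
cos φ = cos(57.90°) = 0.5313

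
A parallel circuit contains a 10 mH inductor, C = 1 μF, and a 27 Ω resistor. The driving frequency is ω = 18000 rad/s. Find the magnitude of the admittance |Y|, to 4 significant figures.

X_L = ωL = 180.0 Ω
X_C = 1/(ωC) = 55.56 Ω
Parallel: admittances add. Y = 1/R + 1/(jωL) + jωC
Y = (0.03704 + j0.01244) S
|Y| = 0.03907 S → |Z| = 1/|Y| = 25.59 Ω, ∠Z = −∠Y = -18.57°

39.07 mS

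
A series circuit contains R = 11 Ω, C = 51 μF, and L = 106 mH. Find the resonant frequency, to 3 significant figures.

ω₀ = 1/√(LC) = 1/√(0.106 × 5.1e-05) = 430.1 rad/s
f₀ = ω₀/(2π) = 68.5 Hz

68.5 Hz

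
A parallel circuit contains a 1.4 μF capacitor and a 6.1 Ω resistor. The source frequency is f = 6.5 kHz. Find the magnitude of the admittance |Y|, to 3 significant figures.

174 mS

ω = 2πf = 40840 rad/s
X_C = 1/(ωC) = 17.5 Ω
Parallel: admittances add. Y = 1/R + jωC
Y = (0.164 + j0.0572) S
|Y| = 0.174 S → |Z| = 1/|Y| = 5.76 Ω, ∠Z = −∠Y = -19.2°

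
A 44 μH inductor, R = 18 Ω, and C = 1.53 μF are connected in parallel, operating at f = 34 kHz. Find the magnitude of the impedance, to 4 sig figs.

ω = 2πf = 213600 rad/s
X_L = ωL = 9.400 Ω
X_C = 1/(ωC) = 3.059 Ω
Parallel: admittances add. Y = 1/R + 1/(jωL) + jωC
Y = (0.05556 + j0.2205) S
|Y| = 0.2274 S → |Z| = 1/|Y| = 4.398 Ω, ∠Z = −∠Y = -75.86°

4.398 Ω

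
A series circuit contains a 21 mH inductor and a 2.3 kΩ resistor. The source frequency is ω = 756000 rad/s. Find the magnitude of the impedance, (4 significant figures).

16040 Ω

X_L = ωL = 15880 Ω
Z = 2300 + j15880 Ω
|Z| = √(2300² + 15880²) = 16040 Ω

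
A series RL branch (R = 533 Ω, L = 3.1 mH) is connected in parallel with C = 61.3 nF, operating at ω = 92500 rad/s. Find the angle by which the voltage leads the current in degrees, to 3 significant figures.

X_L = ωL = 287 Ω
X_C = 1/(ωC) = 176 Ω
Branch 1 (R+jX_L): Z₁ = 533 + j287 Ω, |Z₁| = 605 Ω
Branch 2 (−jX_C): Z₂ = −j176 Ω
Parallel: Z = Z₁Z₂/(Z₁+Z₂), |Z| = 196 Ω, ∠Z = -73.4°

-73.4°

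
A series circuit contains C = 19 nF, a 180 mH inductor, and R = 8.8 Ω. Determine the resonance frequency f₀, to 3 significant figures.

2.72 kHz

ω₀ = 1/√(LC) = 1/√(0.18 × 1.9e-08) = 17100 rad/s
f₀ = ω₀/(2π) = 2.72 kHz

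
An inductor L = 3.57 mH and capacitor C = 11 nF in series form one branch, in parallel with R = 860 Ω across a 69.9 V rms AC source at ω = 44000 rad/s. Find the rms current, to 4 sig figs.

X_L = ωL = 157.1 Ω
X_C = 1/(ωC) = 2066 Ω
Branch 1: Z₁ = R = 860.0 Ω
Branch 2 (series LC): Z₂ = j(X_L − X_C) = −j1909 Ω
Parallel: Z = Z₁Z₂/(Z₁+Z₂), |Z| = 784.1 Ω, ∠Z = -24.25°
I = V/|Z| = 69.9/784.1 = 89.15 mA

89.15 mA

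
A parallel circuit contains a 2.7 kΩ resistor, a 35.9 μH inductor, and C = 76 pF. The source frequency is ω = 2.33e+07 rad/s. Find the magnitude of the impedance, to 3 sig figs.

X_L = ωL = 836 Ω
X_C = 1/(ωC) = 565 Ω
Parallel: admittances add. Y = 1/R + 1/(jωL) + jωC
Y = (0.000370 + j0.000575) S
|Y| = 0.000684 S → |Z| = 1/|Y| = 1460 Ω, ∠Z = −∠Y = -57.2°

1460 Ω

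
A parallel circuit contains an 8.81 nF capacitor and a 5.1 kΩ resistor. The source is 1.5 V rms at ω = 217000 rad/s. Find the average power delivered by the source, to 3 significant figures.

441 μW

X_C = 1/(ωC) = 523 Ω
Parallel: admittances add. Y = 1/R + jωC
Y = (0.000196 + j0.00191) S
|Y| = 0.00192 S → |Z| = 1/|Y| = 520 Ω, ∠Z = −∠Y = -84.1°
I = V/|Z| = 2.88 mA
P = VI cos φ = 1.5 × 0.00288 × cos(-84.1°) = 441 μW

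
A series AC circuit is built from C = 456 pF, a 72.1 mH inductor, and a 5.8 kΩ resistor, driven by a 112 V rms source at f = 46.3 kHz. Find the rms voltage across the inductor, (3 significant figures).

ω = 2πf = 290900 rad/s
X_L = ωL = 21000 Ω
X_C = 1/(ωC) = 7540 Ω
Net reactance X = X_L − X_C = 13400 Ω
Z = 5800 + j13400 Ω
|Z| = √(5800² + 13400²) = 14600 Ω
I = V/|Z| = 7.65 mA
V_L = I·|Z_L| = 0.00765 × 21000 = 161 V

161 V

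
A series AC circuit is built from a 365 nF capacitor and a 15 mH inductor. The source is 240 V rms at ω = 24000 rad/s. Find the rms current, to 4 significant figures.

X_L = ωL = 360.0 Ω
X_C = 1/(ωC) = 114.2 Ω
Net reactance X = X_L − X_C = 245.8 Ω
Z = j245.8 Ω
|Z| = √(0² + 245.8²) = 245.8 Ω
I = V/|Z| = 240/245.8 = 976.2 mA

976.2 mA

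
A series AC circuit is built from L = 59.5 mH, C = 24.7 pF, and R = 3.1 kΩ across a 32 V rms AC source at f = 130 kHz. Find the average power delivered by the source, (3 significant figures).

ω = 2πf = 816800 rad/s
X_L = ωL = 48600 Ω
X_C = 1/(ωC) = 49600 Ω
Net reactance X = X_L − X_C = -965 Ω
Z = 3100 − j965 Ω
|Z| = √(3100² + 965²) = 3250 Ω
∠Z = arctan(-965/3100) = -17.3°
I = V/|Z| = 9.86 mA
P = VI cos φ = 32 × 0.00986 × cos(-17.3°) = 301 mW

301 mW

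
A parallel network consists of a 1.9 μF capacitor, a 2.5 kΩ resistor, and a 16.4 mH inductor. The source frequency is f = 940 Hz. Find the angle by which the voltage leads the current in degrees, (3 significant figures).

-66.0°

ω = 2πf = 5906 rad/s
X_L = ωL = 96.9 Ω
X_C = 1/(ωC) = 89.1 Ω
Parallel: admittances add. Y = 1/R + 1/(jωL) + jωC
Y = (0.000400 + j0.000898) S
|Y| = 0.000983 S → |Z| = 1/|Y| = 1020 Ω, ∠Z = −∠Y = -66.0°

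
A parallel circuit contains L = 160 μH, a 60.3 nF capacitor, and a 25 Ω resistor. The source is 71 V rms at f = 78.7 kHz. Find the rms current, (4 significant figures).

ω = 2πf = 494500 rad/s
X_L = ωL = 79.12 Ω
X_C = 1/(ωC) = 33.54 Ω
Parallel: admittances add. Y = 1/R + 1/(jωL) + jωC
Y = (0.04000 + j0.01718) S
|Y| = 0.04353 S → |Z| = 1/|Y| = 22.97 Ω, ∠Z = −∠Y = -23.24°
I = V/|Z| = 71/22.97 = 3.091 A

3.091 A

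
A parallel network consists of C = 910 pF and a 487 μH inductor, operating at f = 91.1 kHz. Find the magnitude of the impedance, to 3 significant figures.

326 Ω

ω = 2πf = 572400 rad/s
X_L = ωL = 279 Ω
X_C = 1/(ωC) = 1920 Ω
Parallel: admittances add. Y = 1/(jωL) + jωC
Y = (0 − j0.00307) S
|Y| = 0.00307 S → |Z| = 1/|Y| = 326 Ω, ∠Z = −∠Y = 90.0°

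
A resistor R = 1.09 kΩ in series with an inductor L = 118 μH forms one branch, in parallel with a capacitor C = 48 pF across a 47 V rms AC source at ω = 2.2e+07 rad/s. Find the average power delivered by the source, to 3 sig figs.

X_L = ωL = 2600 Ω
X_C = 1/(ωC) = 947 Ω
Branch 1 (R+jX_L): Z₁ = 1090 + j2600 Ω, |Z₁| = 2820 Ω
Branch 2 (−jX_C): Z₂ = −j947 Ω
Parallel: Z = Z₁Z₂/(Z₁+Z₂), |Z| = 1350 Ω, ∠Z = -79.3°
I = V/|Z| = 34.8 mA
P = VI cos φ = 47 × 0.0348 × cos(-79.3°) = 304 mW

304 mW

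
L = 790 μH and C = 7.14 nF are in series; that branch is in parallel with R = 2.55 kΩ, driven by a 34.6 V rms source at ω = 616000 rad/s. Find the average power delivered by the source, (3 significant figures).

X_L = ωL = 487 Ω
X_C = 1/(ωC) = 227 Ω
Branch 1: Z₁ = R = 2550 Ω
Branch 2 (series LC): Z₂ = j(X_L − X_C) = j259 Ω
Parallel: Z = Z₁Z₂/(Z₁+Z₂), |Z| = 258 Ω, ∠Z = 84.2°
I = V/|Z| = 134 mA
P = VI cos φ = 34.6 × 0.134 × cos(84.2°) = 469 mW

469 mW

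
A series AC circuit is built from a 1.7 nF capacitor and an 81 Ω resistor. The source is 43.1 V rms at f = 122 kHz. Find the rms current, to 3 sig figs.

55.9 mA

ω = 2πf = 766500 rad/s
X_C = 1/(ωC) = 767 Ω
Z = 81.0 − j767 Ω
|Z| = √(81.0² + 767²) = 772 Ω
I = V/|Z| = 43.1/772 = 55.9 mA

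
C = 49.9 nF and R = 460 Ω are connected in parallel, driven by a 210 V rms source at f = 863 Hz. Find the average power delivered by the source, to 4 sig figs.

95.87 W

ω = 2πf = 5422 rad/s
X_C = 1/(ωC) = 3696 Ω
Parallel: admittances add. Y = 1/R + jωC
Y = (0.002174 + j0.0002706) S
|Y| = 0.002191 S → |Z| = 1/|Y| = 456.5 Ω, ∠Z = −∠Y = -7.095°
I = V/|Z| = 460.0 mA
P = VI cos φ = 210 × 0.4600 × cos(-7.095°) = 95.87 W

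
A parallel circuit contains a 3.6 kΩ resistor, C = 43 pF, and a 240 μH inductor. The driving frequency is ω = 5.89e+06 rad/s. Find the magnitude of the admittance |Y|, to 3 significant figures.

X_L = ωL = 1410 Ω
X_C = 1/(ωC) = 3950 Ω
Parallel: admittances add. Y = 1/R + 1/(jωL) + jωC
Y = (0.000278 − j0.000454) S
|Y| = 0.000532 S → |Z| = 1/|Y| = 1880 Ω, ∠Z = −∠Y = 58.5°

532 μS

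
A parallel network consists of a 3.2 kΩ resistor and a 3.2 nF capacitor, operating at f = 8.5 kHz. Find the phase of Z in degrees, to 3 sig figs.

ω = 2πf = 53410 rad/s
X_C = 1/(ωC) = 5850 Ω
Parallel: admittances add. Y = 1/R + jωC
Y = (0.000313 + j0.000171) S
|Y| = 0.000356 S → |Z| = 1/|Y| = 2810 Ω, ∠Z = −∠Y = -28.7°

-28.7°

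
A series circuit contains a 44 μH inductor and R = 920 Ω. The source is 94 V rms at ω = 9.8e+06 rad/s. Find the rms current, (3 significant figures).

92.5 mA

X_L = ωL = 431 Ω
Z = 920 + j431 Ω
|Z| = √(920² + 431²) = 1020 Ω
I = V/|Z| = 94/1020 = 92.5 mA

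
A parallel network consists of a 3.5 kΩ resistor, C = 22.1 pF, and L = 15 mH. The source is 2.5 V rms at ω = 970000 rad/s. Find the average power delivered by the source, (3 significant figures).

1.79 mW

X_L = ωL = 14600 Ω
X_C = 1/(ωC) = 46600 Ω
Parallel: admittances add. Y = 1/R + 1/(jωL) + jωC
Y = (0.000286 − j4.73e-05) S
|Y| = 0.000290 S → |Z| = 1/|Y| = 3450 Ω, ∠Z = −∠Y = 9.40°
I = V/|Z| = 724 μA
P = VI cos φ = 2.5 × 0.000724 × cos(9.40°) = 1.79 mW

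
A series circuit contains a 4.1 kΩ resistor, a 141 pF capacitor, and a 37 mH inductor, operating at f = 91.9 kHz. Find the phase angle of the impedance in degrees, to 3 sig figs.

ω = 2πf = 577400 rad/s
X_L = ωL = 21400 Ω
X_C = 1/(ωC) = 12300 Ω
Net reactance X = X_L − X_C = 9080 Ω
Z = 4100 + j9080 Ω
|Z| = √(4100² + 9080²) = 9960 Ω
∠Z = arctan(9080/4100) = 65.7°

65.7°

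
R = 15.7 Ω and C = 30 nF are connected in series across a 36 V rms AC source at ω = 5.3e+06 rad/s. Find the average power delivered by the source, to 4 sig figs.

X_C = 1/(ωC) = 6.289 Ω
Z = 15.70 − j6.289 Ω
|Z| = √(15.70² + 6.289²) = 16.91 Ω
∠Z = arctan(-6.289/15.70) = -21.83°
I = V/|Z| = 2.129 A
P = VI cos φ = 36 × 2.129 × cos(-21.83°) = 71.13 W

71.13 W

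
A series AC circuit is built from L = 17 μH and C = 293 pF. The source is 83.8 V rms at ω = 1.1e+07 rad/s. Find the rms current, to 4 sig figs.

X_L = ωL = 187.0 Ω
X_C = 1/(ωC) = 310.3 Ω
Net reactance X = X_L − X_C = -123.3 Ω
Z = − j123.3 Ω
|Z| = √(0² + 123.3²) = 123.3 Ω
I = V/|Z| = 83.8/123.3 = 679.8 mA

679.8 mA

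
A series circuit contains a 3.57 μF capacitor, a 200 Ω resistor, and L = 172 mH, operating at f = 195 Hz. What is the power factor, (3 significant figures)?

ω = 2πf = 1225 rad/s
X_L = ωL = 211 Ω
X_C = 1/(ωC) = 229 Ω
Net reactance X = X_L − X_C = -17.9 Ω
Z = 200 − j17.9 Ω
|Z| = √(200² + 17.9²) = 201 Ω
∠Z = arctan(-17.9/200) = -5.11°
cos φ = cos(-5.11°) = 0.996

0.996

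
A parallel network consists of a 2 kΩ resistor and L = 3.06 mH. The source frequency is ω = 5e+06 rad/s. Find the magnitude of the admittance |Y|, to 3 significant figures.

X_L = ωL = 15300 Ω
Parallel: admittances add. Y = 1/R + 1/(jωL)
Y = (0.000500 − j6.54e-05) S
|Y| = 0.000504 S → |Z| = 1/|Y| = 1980 Ω, ∠Z = −∠Y = 7.45°

504 μS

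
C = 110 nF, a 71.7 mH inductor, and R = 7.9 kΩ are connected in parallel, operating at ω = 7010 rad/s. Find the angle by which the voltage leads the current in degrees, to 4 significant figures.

X_L = ωL = 502.6 Ω
X_C = 1/(ωC) = 1297 Ω
Parallel: admittances add. Y = 1/R + 1/(jωL) + jωC
Y = (0.0001266 − j0.001218) S
|Y| = 0.001225 S → |Z| = 1/|Y| = 816.3 Ω, ∠Z = −∠Y = 84.07°

84.07°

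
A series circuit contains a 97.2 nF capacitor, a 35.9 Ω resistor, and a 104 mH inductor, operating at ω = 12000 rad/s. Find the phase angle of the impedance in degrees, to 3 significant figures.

X_L = ωL = 1250 Ω
X_C = 1/(ωC) = 857 Ω
Net reactance X = X_L − X_C = 391 Ω
Z = 35.9 + j391 Ω
|Z| = √(35.9² + 391²) = 392 Ω
∠Z = arctan(391/35.9) = 84.7°

84.7°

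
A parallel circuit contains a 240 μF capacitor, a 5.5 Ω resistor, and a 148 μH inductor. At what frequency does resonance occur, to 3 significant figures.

844 Hz

ω₀ = 1/√(LC) = 1/√(0.000148 × 0.00024) = 5306 rad/s
f₀ = ω₀/(2π) = 844 Hz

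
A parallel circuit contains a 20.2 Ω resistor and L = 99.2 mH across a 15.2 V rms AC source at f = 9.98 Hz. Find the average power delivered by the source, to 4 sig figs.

ω = 2πf = 62.71 rad/s
X_L = ωL = 6.220 Ω
Parallel: admittances add. Y = 1/R + 1/(jωL)
Y = (0.04950 − j0.1608) S
|Y| = 0.1682 S → |Z| = 1/|Y| = 5.945 Ω, ∠Z = −∠Y = 72.88°
I = V/|Z| = 2.557 A
P = VI cos φ = 15.2 × 2.557 × cos(72.88°) = 11.44 W

11.44 W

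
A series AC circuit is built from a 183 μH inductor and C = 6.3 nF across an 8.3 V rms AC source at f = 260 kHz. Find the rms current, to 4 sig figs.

ω = 2πf = 1.634e+06 rad/s
X_L = ωL = 299.0 Ω
X_C = 1/(ωC) = 97.16 Ω
Net reactance X = X_L − X_C = 201.8 Ω
Z = j201.8 Ω
|Z| = √(0² + 201.8²) = 201.8 Ω
I = V/|Z| = 8.3/201.8 = 41.13 mA

41.13 mA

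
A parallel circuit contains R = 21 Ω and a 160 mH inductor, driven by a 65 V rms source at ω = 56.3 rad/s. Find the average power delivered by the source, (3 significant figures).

201 W

X_L = ωL = 9.01 Ω
Parallel: admittances add. Y = 1/R + 1/(jωL)
Y = (0.0476 − j0.111) S
|Y| = 0.121 S → |Z| = 1/|Y| = 8.28 Ω, ∠Z = −∠Y = 66.8°
I = V/|Z| = 7.85 A
P = VI cos φ = 65 × 7.85 × cos(66.8°) = 201 W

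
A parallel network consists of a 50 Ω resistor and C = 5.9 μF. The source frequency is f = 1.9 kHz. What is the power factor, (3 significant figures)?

ω = 2πf = 11940 rad/s
X_C = 1/(ωC) = 14.2 Ω
Parallel: admittances add. Y = 1/R + jωC
Y = (0.0200 + j0.0704) S
|Y| = 0.0732 S → |Z| = 1/|Y| = 13.7 Ω, ∠Z = −∠Y = -74.1°
cos φ = cos(-74.1°) = 0.273

0.273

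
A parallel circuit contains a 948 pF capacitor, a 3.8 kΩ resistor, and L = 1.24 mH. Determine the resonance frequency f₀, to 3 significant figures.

147 kHz

ω₀ = 1/√(LC) = 1/√(0.00124 × 9.48e-10) = 922300 rad/s
f₀ = ω₀/(2π) = 147 kHz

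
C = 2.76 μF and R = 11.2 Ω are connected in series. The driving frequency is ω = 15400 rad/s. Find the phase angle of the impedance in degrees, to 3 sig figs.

X_C = 1/(ωC) = 23.5 Ω
Z = 11.2 − j23.5 Ω
|Z| = √(11.2² + 23.5²) = 26.1 Ω
∠Z = arctan(-23.5/11.2) = -64.5°

-64.5°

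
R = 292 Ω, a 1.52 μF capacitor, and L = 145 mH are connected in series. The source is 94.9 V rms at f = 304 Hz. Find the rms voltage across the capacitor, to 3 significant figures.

ω = 2πf = 1910 rad/s
X_L = ωL = 277 Ω
X_C = 1/(ωC) = 344 Ω
Net reactance X = X_L − X_C = -67.5 Ω
Z = 292 − j67.5 Ω
|Z| = √(292² + 67.5²) = 300 Ω
I = V/|Z| = 317 mA
V_C = I·|Z_C| = 0.317 × 344 = 109 V

109 V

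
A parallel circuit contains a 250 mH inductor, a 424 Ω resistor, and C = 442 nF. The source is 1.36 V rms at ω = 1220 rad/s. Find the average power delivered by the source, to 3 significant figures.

4.36 mW

X_L = ωL = 305 Ω
X_C = 1/(ωC) = 1850 Ω
Parallel: admittances add. Y = 1/R + 1/(jωL) + jωC
Y = (0.00236 − j0.00274) S
|Y| = 0.00361 S → |Z| = 1/|Y| = 277 Ω, ∠Z = −∠Y = 49.3°
I = V/|Z| = 4.92 mA
P = VI cos φ = 1.36 × 0.00492 × cos(49.3°) = 4.36 mW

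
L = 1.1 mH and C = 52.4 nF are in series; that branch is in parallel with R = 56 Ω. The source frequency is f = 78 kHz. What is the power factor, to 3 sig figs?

ω = 2πf = 490100 rad/s
X_L = ωL = 539 Ω
X_C = 1/(ωC) = 38.9 Ω
Branch 1: Z₁ = R = 56.0 Ω
Branch 2 (series LC): Z₂ = j(X_L − X_C) = j500 Ω
Parallel: Z = Z₁Z₂/(Z₁+Z₂), |Z| = 55.7 Ω, ∠Z = 6.39°
cos φ = cos(6.39°) = 0.994

0.994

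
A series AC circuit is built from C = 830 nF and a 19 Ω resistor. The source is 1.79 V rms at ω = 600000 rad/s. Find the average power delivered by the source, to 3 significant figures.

167 mW

X_C = 1/(ωC) = 2.01 Ω
Z = 19.0 − j2.01 Ω
|Z| = √(19.0² + 2.01²) = 19.1 Ω
∠Z = arctan(-2.01/19.0) = -6.03°
I = V/|Z| = 93.7 mA
P = VI cos φ = 1.79 × 0.0937 × cos(-6.03°) = 167 mW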